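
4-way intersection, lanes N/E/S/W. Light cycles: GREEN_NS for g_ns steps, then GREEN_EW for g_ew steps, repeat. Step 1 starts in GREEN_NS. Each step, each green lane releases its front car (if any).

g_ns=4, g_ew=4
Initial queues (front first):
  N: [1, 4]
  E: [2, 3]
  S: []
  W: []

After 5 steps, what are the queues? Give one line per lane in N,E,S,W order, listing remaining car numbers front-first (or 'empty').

Step 1 [NS]: N:car1-GO,E:wait,S:empty,W:wait | queues: N=1 E=2 S=0 W=0
Step 2 [NS]: N:car4-GO,E:wait,S:empty,W:wait | queues: N=0 E=2 S=0 W=0
Step 3 [NS]: N:empty,E:wait,S:empty,W:wait | queues: N=0 E=2 S=0 W=0
Step 4 [NS]: N:empty,E:wait,S:empty,W:wait | queues: N=0 E=2 S=0 W=0
Step 5 [EW]: N:wait,E:car2-GO,S:wait,W:empty | queues: N=0 E=1 S=0 W=0

N: empty
E: 3
S: empty
W: empty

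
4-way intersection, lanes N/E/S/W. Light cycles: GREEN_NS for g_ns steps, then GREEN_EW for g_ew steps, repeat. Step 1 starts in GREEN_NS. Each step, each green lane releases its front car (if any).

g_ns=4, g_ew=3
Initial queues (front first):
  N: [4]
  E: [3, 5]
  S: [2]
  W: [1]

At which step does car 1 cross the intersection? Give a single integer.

Step 1 [NS]: N:car4-GO,E:wait,S:car2-GO,W:wait | queues: N=0 E=2 S=0 W=1
Step 2 [NS]: N:empty,E:wait,S:empty,W:wait | queues: N=0 E=2 S=0 W=1
Step 3 [NS]: N:empty,E:wait,S:empty,W:wait | queues: N=0 E=2 S=0 W=1
Step 4 [NS]: N:empty,E:wait,S:empty,W:wait | queues: N=0 E=2 S=0 W=1
Step 5 [EW]: N:wait,E:car3-GO,S:wait,W:car1-GO | queues: N=0 E=1 S=0 W=0
Step 6 [EW]: N:wait,E:car5-GO,S:wait,W:empty | queues: N=0 E=0 S=0 W=0
Car 1 crosses at step 5

5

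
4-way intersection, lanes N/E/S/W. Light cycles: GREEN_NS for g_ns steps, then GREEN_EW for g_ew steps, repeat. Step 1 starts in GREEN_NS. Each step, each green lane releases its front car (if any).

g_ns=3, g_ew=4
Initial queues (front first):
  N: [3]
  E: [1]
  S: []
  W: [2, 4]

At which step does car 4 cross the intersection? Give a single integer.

Step 1 [NS]: N:car3-GO,E:wait,S:empty,W:wait | queues: N=0 E=1 S=0 W=2
Step 2 [NS]: N:empty,E:wait,S:empty,W:wait | queues: N=0 E=1 S=0 W=2
Step 3 [NS]: N:empty,E:wait,S:empty,W:wait | queues: N=0 E=1 S=0 W=2
Step 4 [EW]: N:wait,E:car1-GO,S:wait,W:car2-GO | queues: N=0 E=0 S=0 W=1
Step 5 [EW]: N:wait,E:empty,S:wait,W:car4-GO | queues: N=0 E=0 S=0 W=0
Car 4 crosses at step 5

5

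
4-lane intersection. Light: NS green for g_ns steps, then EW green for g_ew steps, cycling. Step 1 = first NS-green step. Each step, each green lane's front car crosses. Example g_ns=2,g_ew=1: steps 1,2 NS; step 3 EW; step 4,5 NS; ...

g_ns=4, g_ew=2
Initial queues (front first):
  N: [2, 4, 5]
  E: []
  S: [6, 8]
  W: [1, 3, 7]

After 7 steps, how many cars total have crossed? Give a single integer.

Answer: 7

Derivation:
Step 1 [NS]: N:car2-GO,E:wait,S:car6-GO,W:wait | queues: N=2 E=0 S=1 W=3
Step 2 [NS]: N:car4-GO,E:wait,S:car8-GO,W:wait | queues: N=1 E=0 S=0 W=3
Step 3 [NS]: N:car5-GO,E:wait,S:empty,W:wait | queues: N=0 E=0 S=0 W=3
Step 4 [NS]: N:empty,E:wait,S:empty,W:wait | queues: N=0 E=0 S=0 W=3
Step 5 [EW]: N:wait,E:empty,S:wait,W:car1-GO | queues: N=0 E=0 S=0 W=2
Step 6 [EW]: N:wait,E:empty,S:wait,W:car3-GO | queues: N=0 E=0 S=0 W=1
Step 7 [NS]: N:empty,E:wait,S:empty,W:wait | queues: N=0 E=0 S=0 W=1
Cars crossed by step 7: 7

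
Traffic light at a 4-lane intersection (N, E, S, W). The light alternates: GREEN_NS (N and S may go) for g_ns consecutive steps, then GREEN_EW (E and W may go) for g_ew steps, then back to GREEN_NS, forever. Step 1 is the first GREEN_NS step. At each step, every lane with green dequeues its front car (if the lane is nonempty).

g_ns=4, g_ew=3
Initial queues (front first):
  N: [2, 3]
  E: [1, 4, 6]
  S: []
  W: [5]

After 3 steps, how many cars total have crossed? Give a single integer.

Step 1 [NS]: N:car2-GO,E:wait,S:empty,W:wait | queues: N=1 E=3 S=0 W=1
Step 2 [NS]: N:car3-GO,E:wait,S:empty,W:wait | queues: N=0 E=3 S=0 W=1
Step 3 [NS]: N:empty,E:wait,S:empty,W:wait | queues: N=0 E=3 S=0 W=1
Cars crossed by step 3: 2

Answer: 2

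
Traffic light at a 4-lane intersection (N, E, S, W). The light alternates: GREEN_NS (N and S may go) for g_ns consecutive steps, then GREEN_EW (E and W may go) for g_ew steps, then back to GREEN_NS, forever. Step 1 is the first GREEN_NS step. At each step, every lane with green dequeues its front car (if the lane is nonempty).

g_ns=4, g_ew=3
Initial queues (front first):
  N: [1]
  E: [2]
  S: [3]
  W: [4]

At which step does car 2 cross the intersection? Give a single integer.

Step 1 [NS]: N:car1-GO,E:wait,S:car3-GO,W:wait | queues: N=0 E=1 S=0 W=1
Step 2 [NS]: N:empty,E:wait,S:empty,W:wait | queues: N=0 E=1 S=0 W=1
Step 3 [NS]: N:empty,E:wait,S:empty,W:wait | queues: N=0 E=1 S=0 W=1
Step 4 [NS]: N:empty,E:wait,S:empty,W:wait | queues: N=0 E=1 S=0 W=1
Step 5 [EW]: N:wait,E:car2-GO,S:wait,W:car4-GO | queues: N=0 E=0 S=0 W=0
Car 2 crosses at step 5

5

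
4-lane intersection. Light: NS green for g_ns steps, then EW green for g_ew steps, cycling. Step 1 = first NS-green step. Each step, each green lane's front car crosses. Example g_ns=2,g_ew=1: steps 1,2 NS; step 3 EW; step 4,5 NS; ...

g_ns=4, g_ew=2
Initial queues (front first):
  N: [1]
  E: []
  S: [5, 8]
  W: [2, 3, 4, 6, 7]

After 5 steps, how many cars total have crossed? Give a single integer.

Step 1 [NS]: N:car1-GO,E:wait,S:car5-GO,W:wait | queues: N=0 E=0 S=1 W=5
Step 2 [NS]: N:empty,E:wait,S:car8-GO,W:wait | queues: N=0 E=0 S=0 W=5
Step 3 [NS]: N:empty,E:wait,S:empty,W:wait | queues: N=0 E=0 S=0 W=5
Step 4 [NS]: N:empty,E:wait,S:empty,W:wait | queues: N=0 E=0 S=0 W=5
Step 5 [EW]: N:wait,E:empty,S:wait,W:car2-GO | queues: N=0 E=0 S=0 W=4
Cars crossed by step 5: 4

Answer: 4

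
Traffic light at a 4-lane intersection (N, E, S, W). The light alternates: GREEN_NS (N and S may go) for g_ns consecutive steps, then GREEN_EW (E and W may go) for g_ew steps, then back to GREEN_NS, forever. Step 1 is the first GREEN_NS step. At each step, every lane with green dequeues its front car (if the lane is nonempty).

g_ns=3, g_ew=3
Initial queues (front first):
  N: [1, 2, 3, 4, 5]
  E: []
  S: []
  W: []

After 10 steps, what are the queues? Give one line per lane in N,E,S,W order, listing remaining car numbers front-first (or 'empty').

Step 1 [NS]: N:car1-GO,E:wait,S:empty,W:wait | queues: N=4 E=0 S=0 W=0
Step 2 [NS]: N:car2-GO,E:wait,S:empty,W:wait | queues: N=3 E=0 S=0 W=0
Step 3 [NS]: N:car3-GO,E:wait,S:empty,W:wait | queues: N=2 E=0 S=0 W=0
Step 4 [EW]: N:wait,E:empty,S:wait,W:empty | queues: N=2 E=0 S=0 W=0
Step 5 [EW]: N:wait,E:empty,S:wait,W:empty | queues: N=2 E=0 S=0 W=0
Step 6 [EW]: N:wait,E:empty,S:wait,W:empty | queues: N=2 E=0 S=0 W=0
Step 7 [NS]: N:car4-GO,E:wait,S:empty,W:wait | queues: N=1 E=0 S=0 W=0
Step 8 [NS]: N:car5-GO,E:wait,S:empty,W:wait | queues: N=0 E=0 S=0 W=0

N: empty
E: empty
S: empty
W: empty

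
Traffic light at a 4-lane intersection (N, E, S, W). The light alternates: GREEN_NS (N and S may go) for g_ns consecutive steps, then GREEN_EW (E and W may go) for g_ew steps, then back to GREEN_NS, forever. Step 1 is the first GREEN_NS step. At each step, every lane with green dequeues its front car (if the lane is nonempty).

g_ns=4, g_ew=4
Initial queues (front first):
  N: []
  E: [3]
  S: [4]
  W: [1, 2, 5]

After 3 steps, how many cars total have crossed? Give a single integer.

Answer: 1

Derivation:
Step 1 [NS]: N:empty,E:wait,S:car4-GO,W:wait | queues: N=0 E=1 S=0 W=3
Step 2 [NS]: N:empty,E:wait,S:empty,W:wait | queues: N=0 E=1 S=0 W=3
Step 3 [NS]: N:empty,E:wait,S:empty,W:wait | queues: N=0 E=1 S=0 W=3
Cars crossed by step 3: 1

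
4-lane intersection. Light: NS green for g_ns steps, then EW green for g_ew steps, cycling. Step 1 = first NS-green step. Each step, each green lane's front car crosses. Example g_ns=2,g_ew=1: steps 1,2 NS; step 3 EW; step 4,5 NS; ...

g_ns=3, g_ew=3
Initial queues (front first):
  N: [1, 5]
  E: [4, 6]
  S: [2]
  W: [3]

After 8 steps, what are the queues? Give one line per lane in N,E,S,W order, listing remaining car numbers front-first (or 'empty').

Step 1 [NS]: N:car1-GO,E:wait,S:car2-GO,W:wait | queues: N=1 E=2 S=0 W=1
Step 2 [NS]: N:car5-GO,E:wait,S:empty,W:wait | queues: N=0 E=2 S=0 W=1
Step 3 [NS]: N:empty,E:wait,S:empty,W:wait | queues: N=0 E=2 S=0 W=1
Step 4 [EW]: N:wait,E:car4-GO,S:wait,W:car3-GO | queues: N=0 E=1 S=0 W=0
Step 5 [EW]: N:wait,E:car6-GO,S:wait,W:empty | queues: N=0 E=0 S=0 W=0

N: empty
E: empty
S: empty
W: empty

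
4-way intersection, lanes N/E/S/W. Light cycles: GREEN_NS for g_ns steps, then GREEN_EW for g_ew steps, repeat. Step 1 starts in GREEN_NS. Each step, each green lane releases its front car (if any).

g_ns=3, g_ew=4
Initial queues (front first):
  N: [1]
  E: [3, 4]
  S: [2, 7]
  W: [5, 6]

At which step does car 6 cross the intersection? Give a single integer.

Step 1 [NS]: N:car1-GO,E:wait,S:car2-GO,W:wait | queues: N=0 E=2 S=1 W=2
Step 2 [NS]: N:empty,E:wait,S:car7-GO,W:wait | queues: N=0 E=2 S=0 W=2
Step 3 [NS]: N:empty,E:wait,S:empty,W:wait | queues: N=0 E=2 S=0 W=2
Step 4 [EW]: N:wait,E:car3-GO,S:wait,W:car5-GO | queues: N=0 E=1 S=0 W=1
Step 5 [EW]: N:wait,E:car4-GO,S:wait,W:car6-GO | queues: N=0 E=0 S=0 W=0
Car 6 crosses at step 5

5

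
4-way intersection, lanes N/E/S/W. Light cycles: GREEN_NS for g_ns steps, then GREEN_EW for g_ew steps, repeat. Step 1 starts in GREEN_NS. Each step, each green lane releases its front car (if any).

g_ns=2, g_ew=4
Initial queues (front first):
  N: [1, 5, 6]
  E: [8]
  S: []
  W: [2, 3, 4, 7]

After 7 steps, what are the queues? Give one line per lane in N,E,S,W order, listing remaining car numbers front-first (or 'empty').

Step 1 [NS]: N:car1-GO,E:wait,S:empty,W:wait | queues: N=2 E=1 S=0 W=4
Step 2 [NS]: N:car5-GO,E:wait,S:empty,W:wait | queues: N=1 E=1 S=0 W=4
Step 3 [EW]: N:wait,E:car8-GO,S:wait,W:car2-GO | queues: N=1 E=0 S=0 W=3
Step 4 [EW]: N:wait,E:empty,S:wait,W:car3-GO | queues: N=1 E=0 S=0 W=2
Step 5 [EW]: N:wait,E:empty,S:wait,W:car4-GO | queues: N=1 E=0 S=0 W=1
Step 6 [EW]: N:wait,E:empty,S:wait,W:car7-GO | queues: N=1 E=0 S=0 W=0
Step 7 [NS]: N:car6-GO,E:wait,S:empty,W:wait | queues: N=0 E=0 S=0 W=0

N: empty
E: empty
S: empty
W: empty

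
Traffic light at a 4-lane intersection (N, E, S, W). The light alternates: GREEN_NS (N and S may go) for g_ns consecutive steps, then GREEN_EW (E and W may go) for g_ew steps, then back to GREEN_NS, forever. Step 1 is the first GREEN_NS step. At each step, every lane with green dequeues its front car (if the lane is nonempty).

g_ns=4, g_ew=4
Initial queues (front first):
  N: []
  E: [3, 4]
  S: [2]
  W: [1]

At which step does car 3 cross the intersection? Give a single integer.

Step 1 [NS]: N:empty,E:wait,S:car2-GO,W:wait | queues: N=0 E=2 S=0 W=1
Step 2 [NS]: N:empty,E:wait,S:empty,W:wait | queues: N=0 E=2 S=0 W=1
Step 3 [NS]: N:empty,E:wait,S:empty,W:wait | queues: N=0 E=2 S=0 W=1
Step 4 [NS]: N:empty,E:wait,S:empty,W:wait | queues: N=0 E=2 S=0 W=1
Step 5 [EW]: N:wait,E:car3-GO,S:wait,W:car1-GO | queues: N=0 E=1 S=0 W=0
Step 6 [EW]: N:wait,E:car4-GO,S:wait,W:empty | queues: N=0 E=0 S=0 W=0
Car 3 crosses at step 5

5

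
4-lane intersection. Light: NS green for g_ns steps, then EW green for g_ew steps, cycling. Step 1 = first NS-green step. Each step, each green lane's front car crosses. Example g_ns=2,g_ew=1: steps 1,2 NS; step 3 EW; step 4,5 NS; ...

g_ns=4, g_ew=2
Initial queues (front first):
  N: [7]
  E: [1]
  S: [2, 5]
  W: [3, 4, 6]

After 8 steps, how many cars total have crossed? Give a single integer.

Answer: 6

Derivation:
Step 1 [NS]: N:car7-GO,E:wait,S:car2-GO,W:wait | queues: N=0 E=1 S=1 W=3
Step 2 [NS]: N:empty,E:wait,S:car5-GO,W:wait | queues: N=0 E=1 S=0 W=3
Step 3 [NS]: N:empty,E:wait,S:empty,W:wait | queues: N=0 E=1 S=0 W=3
Step 4 [NS]: N:empty,E:wait,S:empty,W:wait | queues: N=0 E=1 S=0 W=3
Step 5 [EW]: N:wait,E:car1-GO,S:wait,W:car3-GO | queues: N=0 E=0 S=0 W=2
Step 6 [EW]: N:wait,E:empty,S:wait,W:car4-GO | queues: N=0 E=0 S=0 W=1
Step 7 [NS]: N:empty,E:wait,S:empty,W:wait | queues: N=0 E=0 S=0 W=1
Step 8 [NS]: N:empty,E:wait,S:empty,W:wait | queues: N=0 E=0 S=0 W=1
Cars crossed by step 8: 6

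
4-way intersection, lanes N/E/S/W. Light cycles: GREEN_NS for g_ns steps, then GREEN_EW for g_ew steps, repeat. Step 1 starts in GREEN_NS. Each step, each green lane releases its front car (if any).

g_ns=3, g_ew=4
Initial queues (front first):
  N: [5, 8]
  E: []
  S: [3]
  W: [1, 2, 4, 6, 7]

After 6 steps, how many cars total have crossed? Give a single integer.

Answer: 6

Derivation:
Step 1 [NS]: N:car5-GO,E:wait,S:car3-GO,W:wait | queues: N=1 E=0 S=0 W=5
Step 2 [NS]: N:car8-GO,E:wait,S:empty,W:wait | queues: N=0 E=0 S=0 W=5
Step 3 [NS]: N:empty,E:wait,S:empty,W:wait | queues: N=0 E=0 S=0 W=5
Step 4 [EW]: N:wait,E:empty,S:wait,W:car1-GO | queues: N=0 E=0 S=0 W=4
Step 5 [EW]: N:wait,E:empty,S:wait,W:car2-GO | queues: N=0 E=0 S=0 W=3
Step 6 [EW]: N:wait,E:empty,S:wait,W:car4-GO | queues: N=0 E=0 S=0 W=2
Cars crossed by step 6: 6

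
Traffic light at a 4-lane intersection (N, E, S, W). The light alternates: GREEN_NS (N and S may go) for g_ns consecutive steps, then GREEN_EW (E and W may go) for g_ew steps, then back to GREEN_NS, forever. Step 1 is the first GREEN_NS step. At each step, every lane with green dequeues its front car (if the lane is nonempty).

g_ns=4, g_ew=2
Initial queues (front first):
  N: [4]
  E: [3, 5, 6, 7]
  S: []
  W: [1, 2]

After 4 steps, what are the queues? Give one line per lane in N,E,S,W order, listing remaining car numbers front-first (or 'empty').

Step 1 [NS]: N:car4-GO,E:wait,S:empty,W:wait | queues: N=0 E=4 S=0 W=2
Step 2 [NS]: N:empty,E:wait,S:empty,W:wait | queues: N=0 E=4 S=0 W=2
Step 3 [NS]: N:empty,E:wait,S:empty,W:wait | queues: N=0 E=4 S=0 W=2
Step 4 [NS]: N:empty,E:wait,S:empty,W:wait | queues: N=0 E=4 S=0 W=2

N: empty
E: 3 5 6 7
S: empty
W: 1 2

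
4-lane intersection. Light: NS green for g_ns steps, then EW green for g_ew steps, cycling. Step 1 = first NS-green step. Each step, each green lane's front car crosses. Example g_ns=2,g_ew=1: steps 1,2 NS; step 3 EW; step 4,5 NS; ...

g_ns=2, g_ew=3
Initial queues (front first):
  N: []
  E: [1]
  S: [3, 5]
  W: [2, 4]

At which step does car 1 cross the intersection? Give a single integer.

Step 1 [NS]: N:empty,E:wait,S:car3-GO,W:wait | queues: N=0 E=1 S=1 W=2
Step 2 [NS]: N:empty,E:wait,S:car5-GO,W:wait | queues: N=0 E=1 S=0 W=2
Step 3 [EW]: N:wait,E:car1-GO,S:wait,W:car2-GO | queues: N=0 E=0 S=0 W=1
Step 4 [EW]: N:wait,E:empty,S:wait,W:car4-GO | queues: N=0 E=0 S=0 W=0
Car 1 crosses at step 3

3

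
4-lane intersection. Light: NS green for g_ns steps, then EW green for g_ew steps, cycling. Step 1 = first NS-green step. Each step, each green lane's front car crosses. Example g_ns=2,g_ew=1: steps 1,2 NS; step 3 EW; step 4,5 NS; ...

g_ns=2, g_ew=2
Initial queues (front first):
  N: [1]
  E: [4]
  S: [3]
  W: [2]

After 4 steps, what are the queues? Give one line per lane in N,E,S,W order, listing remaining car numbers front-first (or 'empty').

Step 1 [NS]: N:car1-GO,E:wait,S:car3-GO,W:wait | queues: N=0 E=1 S=0 W=1
Step 2 [NS]: N:empty,E:wait,S:empty,W:wait | queues: N=0 E=1 S=0 W=1
Step 3 [EW]: N:wait,E:car4-GO,S:wait,W:car2-GO | queues: N=0 E=0 S=0 W=0

N: empty
E: empty
S: empty
W: empty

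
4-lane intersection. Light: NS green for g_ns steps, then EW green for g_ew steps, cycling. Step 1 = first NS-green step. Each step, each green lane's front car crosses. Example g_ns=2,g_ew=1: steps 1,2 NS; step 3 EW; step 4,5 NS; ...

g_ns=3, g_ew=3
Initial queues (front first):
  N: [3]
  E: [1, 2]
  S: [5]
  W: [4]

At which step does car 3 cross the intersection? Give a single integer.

Step 1 [NS]: N:car3-GO,E:wait,S:car5-GO,W:wait | queues: N=0 E=2 S=0 W=1
Step 2 [NS]: N:empty,E:wait,S:empty,W:wait | queues: N=0 E=2 S=0 W=1
Step 3 [NS]: N:empty,E:wait,S:empty,W:wait | queues: N=0 E=2 S=0 W=1
Step 4 [EW]: N:wait,E:car1-GO,S:wait,W:car4-GO | queues: N=0 E=1 S=0 W=0
Step 5 [EW]: N:wait,E:car2-GO,S:wait,W:empty | queues: N=0 E=0 S=0 W=0
Car 3 crosses at step 1

1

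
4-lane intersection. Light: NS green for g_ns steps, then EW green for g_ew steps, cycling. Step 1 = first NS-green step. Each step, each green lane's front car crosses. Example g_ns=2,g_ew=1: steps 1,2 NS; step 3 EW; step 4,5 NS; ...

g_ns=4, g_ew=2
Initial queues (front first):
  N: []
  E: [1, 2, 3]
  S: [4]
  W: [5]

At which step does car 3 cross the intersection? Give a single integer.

Step 1 [NS]: N:empty,E:wait,S:car4-GO,W:wait | queues: N=0 E=3 S=0 W=1
Step 2 [NS]: N:empty,E:wait,S:empty,W:wait | queues: N=0 E=3 S=0 W=1
Step 3 [NS]: N:empty,E:wait,S:empty,W:wait | queues: N=0 E=3 S=0 W=1
Step 4 [NS]: N:empty,E:wait,S:empty,W:wait | queues: N=0 E=3 S=0 W=1
Step 5 [EW]: N:wait,E:car1-GO,S:wait,W:car5-GO | queues: N=0 E=2 S=0 W=0
Step 6 [EW]: N:wait,E:car2-GO,S:wait,W:empty | queues: N=0 E=1 S=0 W=0
Step 7 [NS]: N:empty,E:wait,S:empty,W:wait | queues: N=0 E=1 S=0 W=0
Step 8 [NS]: N:empty,E:wait,S:empty,W:wait | queues: N=0 E=1 S=0 W=0
Step 9 [NS]: N:empty,E:wait,S:empty,W:wait | queues: N=0 E=1 S=0 W=0
Step 10 [NS]: N:empty,E:wait,S:empty,W:wait | queues: N=0 E=1 S=0 W=0
Step 11 [EW]: N:wait,E:car3-GO,S:wait,W:empty | queues: N=0 E=0 S=0 W=0
Car 3 crosses at step 11

11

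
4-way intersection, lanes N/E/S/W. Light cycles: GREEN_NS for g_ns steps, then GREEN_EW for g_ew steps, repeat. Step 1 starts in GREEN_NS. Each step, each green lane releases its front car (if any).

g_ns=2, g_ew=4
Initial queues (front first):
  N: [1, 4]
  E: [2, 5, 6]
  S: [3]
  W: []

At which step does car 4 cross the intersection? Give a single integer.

Step 1 [NS]: N:car1-GO,E:wait,S:car3-GO,W:wait | queues: N=1 E=3 S=0 W=0
Step 2 [NS]: N:car4-GO,E:wait,S:empty,W:wait | queues: N=0 E=3 S=0 W=0
Step 3 [EW]: N:wait,E:car2-GO,S:wait,W:empty | queues: N=0 E=2 S=0 W=0
Step 4 [EW]: N:wait,E:car5-GO,S:wait,W:empty | queues: N=0 E=1 S=0 W=0
Step 5 [EW]: N:wait,E:car6-GO,S:wait,W:empty | queues: N=0 E=0 S=0 W=0
Car 4 crosses at step 2

2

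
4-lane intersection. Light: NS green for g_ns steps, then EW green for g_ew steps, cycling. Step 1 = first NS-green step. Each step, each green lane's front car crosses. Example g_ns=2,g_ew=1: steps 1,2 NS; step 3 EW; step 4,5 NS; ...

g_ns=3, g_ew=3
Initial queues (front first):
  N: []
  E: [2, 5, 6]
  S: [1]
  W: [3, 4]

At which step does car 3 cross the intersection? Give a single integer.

Step 1 [NS]: N:empty,E:wait,S:car1-GO,W:wait | queues: N=0 E=3 S=0 W=2
Step 2 [NS]: N:empty,E:wait,S:empty,W:wait | queues: N=0 E=3 S=0 W=2
Step 3 [NS]: N:empty,E:wait,S:empty,W:wait | queues: N=0 E=3 S=0 W=2
Step 4 [EW]: N:wait,E:car2-GO,S:wait,W:car3-GO | queues: N=0 E=2 S=0 W=1
Step 5 [EW]: N:wait,E:car5-GO,S:wait,W:car4-GO | queues: N=0 E=1 S=0 W=0
Step 6 [EW]: N:wait,E:car6-GO,S:wait,W:empty | queues: N=0 E=0 S=0 W=0
Car 3 crosses at step 4

4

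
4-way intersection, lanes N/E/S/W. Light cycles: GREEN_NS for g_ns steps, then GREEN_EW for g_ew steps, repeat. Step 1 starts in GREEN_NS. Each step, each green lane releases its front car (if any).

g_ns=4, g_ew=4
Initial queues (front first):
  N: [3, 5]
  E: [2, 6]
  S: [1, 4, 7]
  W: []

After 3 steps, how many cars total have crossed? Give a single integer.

Answer: 5

Derivation:
Step 1 [NS]: N:car3-GO,E:wait,S:car1-GO,W:wait | queues: N=1 E=2 S=2 W=0
Step 2 [NS]: N:car5-GO,E:wait,S:car4-GO,W:wait | queues: N=0 E=2 S=1 W=0
Step 3 [NS]: N:empty,E:wait,S:car7-GO,W:wait | queues: N=0 E=2 S=0 W=0
Cars crossed by step 3: 5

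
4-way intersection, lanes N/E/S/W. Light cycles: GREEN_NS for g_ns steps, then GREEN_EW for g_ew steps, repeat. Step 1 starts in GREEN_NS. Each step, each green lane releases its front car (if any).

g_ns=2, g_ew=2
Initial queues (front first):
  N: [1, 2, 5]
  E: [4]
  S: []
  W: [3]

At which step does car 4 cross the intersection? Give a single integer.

Step 1 [NS]: N:car1-GO,E:wait,S:empty,W:wait | queues: N=2 E=1 S=0 W=1
Step 2 [NS]: N:car2-GO,E:wait,S:empty,W:wait | queues: N=1 E=1 S=0 W=1
Step 3 [EW]: N:wait,E:car4-GO,S:wait,W:car3-GO | queues: N=1 E=0 S=0 W=0
Step 4 [EW]: N:wait,E:empty,S:wait,W:empty | queues: N=1 E=0 S=0 W=0
Step 5 [NS]: N:car5-GO,E:wait,S:empty,W:wait | queues: N=0 E=0 S=0 W=0
Car 4 crosses at step 3

3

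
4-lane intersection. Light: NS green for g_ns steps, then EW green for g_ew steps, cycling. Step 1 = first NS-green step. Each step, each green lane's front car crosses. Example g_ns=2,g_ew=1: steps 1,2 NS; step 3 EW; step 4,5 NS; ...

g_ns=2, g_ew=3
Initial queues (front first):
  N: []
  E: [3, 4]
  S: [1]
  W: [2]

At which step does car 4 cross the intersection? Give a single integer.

Step 1 [NS]: N:empty,E:wait,S:car1-GO,W:wait | queues: N=0 E=2 S=0 W=1
Step 2 [NS]: N:empty,E:wait,S:empty,W:wait | queues: N=0 E=2 S=0 W=1
Step 3 [EW]: N:wait,E:car3-GO,S:wait,W:car2-GO | queues: N=0 E=1 S=0 W=0
Step 4 [EW]: N:wait,E:car4-GO,S:wait,W:empty | queues: N=0 E=0 S=0 W=0
Car 4 crosses at step 4

4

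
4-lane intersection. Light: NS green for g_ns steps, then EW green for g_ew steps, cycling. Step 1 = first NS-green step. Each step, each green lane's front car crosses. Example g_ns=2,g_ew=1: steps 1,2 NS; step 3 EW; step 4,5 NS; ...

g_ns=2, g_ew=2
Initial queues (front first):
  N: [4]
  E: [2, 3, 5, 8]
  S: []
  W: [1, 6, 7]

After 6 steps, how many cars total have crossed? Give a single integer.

Step 1 [NS]: N:car4-GO,E:wait,S:empty,W:wait | queues: N=0 E=4 S=0 W=3
Step 2 [NS]: N:empty,E:wait,S:empty,W:wait | queues: N=0 E=4 S=0 W=3
Step 3 [EW]: N:wait,E:car2-GO,S:wait,W:car1-GO | queues: N=0 E=3 S=0 W=2
Step 4 [EW]: N:wait,E:car3-GO,S:wait,W:car6-GO | queues: N=0 E=2 S=0 W=1
Step 5 [NS]: N:empty,E:wait,S:empty,W:wait | queues: N=0 E=2 S=0 W=1
Step 6 [NS]: N:empty,E:wait,S:empty,W:wait | queues: N=0 E=2 S=0 W=1
Cars crossed by step 6: 5

Answer: 5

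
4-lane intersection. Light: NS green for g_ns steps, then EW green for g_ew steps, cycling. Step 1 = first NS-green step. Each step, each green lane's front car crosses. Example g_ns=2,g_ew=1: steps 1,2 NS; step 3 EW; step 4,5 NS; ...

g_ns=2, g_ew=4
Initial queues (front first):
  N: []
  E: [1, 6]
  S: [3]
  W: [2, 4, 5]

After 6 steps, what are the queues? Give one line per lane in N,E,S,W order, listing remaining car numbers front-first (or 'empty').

Step 1 [NS]: N:empty,E:wait,S:car3-GO,W:wait | queues: N=0 E=2 S=0 W=3
Step 2 [NS]: N:empty,E:wait,S:empty,W:wait | queues: N=0 E=2 S=0 W=3
Step 3 [EW]: N:wait,E:car1-GO,S:wait,W:car2-GO | queues: N=0 E=1 S=0 W=2
Step 4 [EW]: N:wait,E:car6-GO,S:wait,W:car4-GO | queues: N=0 E=0 S=0 W=1
Step 5 [EW]: N:wait,E:empty,S:wait,W:car5-GO | queues: N=0 E=0 S=0 W=0

N: empty
E: empty
S: empty
W: empty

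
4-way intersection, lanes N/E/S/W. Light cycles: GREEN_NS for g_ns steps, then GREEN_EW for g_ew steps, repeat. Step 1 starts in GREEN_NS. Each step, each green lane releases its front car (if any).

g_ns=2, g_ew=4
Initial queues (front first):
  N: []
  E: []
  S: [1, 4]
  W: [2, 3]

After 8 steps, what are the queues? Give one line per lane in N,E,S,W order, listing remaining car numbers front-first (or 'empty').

Step 1 [NS]: N:empty,E:wait,S:car1-GO,W:wait | queues: N=0 E=0 S=1 W=2
Step 2 [NS]: N:empty,E:wait,S:car4-GO,W:wait | queues: N=0 E=0 S=0 W=2
Step 3 [EW]: N:wait,E:empty,S:wait,W:car2-GO | queues: N=0 E=0 S=0 W=1
Step 4 [EW]: N:wait,E:empty,S:wait,W:car3-GO | queues: N=0 E=0 S=0 W=0

N: empty
E: empty
S: empty
W: empty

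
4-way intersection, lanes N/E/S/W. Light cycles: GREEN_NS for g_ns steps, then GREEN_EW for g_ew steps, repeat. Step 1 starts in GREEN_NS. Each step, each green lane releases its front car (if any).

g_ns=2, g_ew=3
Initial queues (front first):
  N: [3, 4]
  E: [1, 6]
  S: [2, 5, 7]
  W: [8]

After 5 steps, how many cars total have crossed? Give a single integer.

Step 1 [NS]: N:car3-GO,E:wait,S:car2-GO,W:wait | queues: N=1 E=2 S=2 W=1
Step 2 [NS]: N:car4-GO,E:wait,S:car5-GO,W:wait | queues: N=0 E=2 S=1 W=1
Step 3 [EW]: N:wait,E:car1-GO,S:wait,W:car8-GO | queues: N=0 E=1 S=1 W=0
Step 4 [EW]: N:wait,E:car6-GO,S:wait,W:empty | queues: N=0 E=0 S=1 W=0
Step 5 [EW]: N:wait,E:empty,S:wait,W:empty | queues: N=0 E=0 S=1 W=0
Cars crossed by step 5: 7

Answer: 7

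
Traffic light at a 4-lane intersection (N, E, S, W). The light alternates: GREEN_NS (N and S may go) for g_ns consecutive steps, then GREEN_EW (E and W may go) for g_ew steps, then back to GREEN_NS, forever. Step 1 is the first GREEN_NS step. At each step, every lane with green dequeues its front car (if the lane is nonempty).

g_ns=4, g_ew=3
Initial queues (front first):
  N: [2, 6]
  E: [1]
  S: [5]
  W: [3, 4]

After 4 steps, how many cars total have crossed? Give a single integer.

Step 1 [NS]: N:car2-GO,E:wait,S:car5-GO,W:wait | queues: N=1 E=1 S=0 W=2
Step 2 [NS]: N:car6-GO,E:wait,S:empty,W:wait | queues: N=0 E=1 S=0 W=2
Step 3 [NS]: N:empty,E:wait,S:empty,W:wait | queues: N=0 E=1 S=0 W=2
Step 4 [NS]: N:empty,E:wait,S:empty,W:wait | queues: N=0 E=1 S=0 W=2
Cars crossed by step 4: 3

Answer: 3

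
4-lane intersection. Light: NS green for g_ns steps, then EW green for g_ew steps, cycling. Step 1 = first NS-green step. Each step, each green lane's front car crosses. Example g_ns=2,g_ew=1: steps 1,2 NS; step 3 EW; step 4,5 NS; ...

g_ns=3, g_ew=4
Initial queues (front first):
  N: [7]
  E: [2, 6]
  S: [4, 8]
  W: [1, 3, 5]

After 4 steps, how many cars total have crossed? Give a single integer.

Answer: 5

Derivation:
Step 1 [NS]: N:car7-GO,E:wait,S:car4-GO,W:wait | queues: N=0 E=2 S=1 W=3
Step 2 [NS]: N:empty,E:wait,S:car8-GO,W:wait | queues: N=0 E=2 S=0 W=3
Step 3 [NS]: N:empty,E:wait,S:empty,W:wait | queues: N=0 E=2 S=0 W=3
Step 4 [EW]: N:wait,E:car2-GO,S:wait,W:car1-GO | queues: N=0 E=1 S=0 W=2
Cars crossed by step 4: 5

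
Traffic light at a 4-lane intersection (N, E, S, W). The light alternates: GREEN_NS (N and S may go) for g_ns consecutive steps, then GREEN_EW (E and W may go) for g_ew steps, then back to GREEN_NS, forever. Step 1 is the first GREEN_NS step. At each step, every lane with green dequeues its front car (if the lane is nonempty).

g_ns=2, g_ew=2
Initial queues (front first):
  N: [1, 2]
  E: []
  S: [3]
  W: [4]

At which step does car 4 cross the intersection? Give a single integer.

Step 1 [NS]: N:car1-GO,E:wait,S:car3-GO,W:wait | queues: N=1 E=0 S=0 W=1
Step 2 [NS]: N:car2-GO,E:wait,S:empty,W:wait | queues: N=0 E=0 S=0 W=1
Step 3 [EW]: N:wait,E:empty,S:wait,W:car4-GO | queues: N=0 E=0 S=0 W=0
Car 4 crosses at step 3

3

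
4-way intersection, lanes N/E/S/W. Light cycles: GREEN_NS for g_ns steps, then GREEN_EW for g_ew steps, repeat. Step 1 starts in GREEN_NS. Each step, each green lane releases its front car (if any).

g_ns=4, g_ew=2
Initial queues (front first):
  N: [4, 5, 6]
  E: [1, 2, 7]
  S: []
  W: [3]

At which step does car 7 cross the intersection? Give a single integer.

Step 1 [NS]: N:car4-GO,E:wait,S:empty,W:wait | queues: N=2 E=3 S=0 W=1
Step 2 [NS]: N:car5-GO,E:wait,S:empty,W:wait | queues: N=1 E=3 S=0 W=1
Step 3 [NS]: N:car6-GO,E:wait,S:empty,W:wait | queues: N=0 E=3 S=0 W=1
Step 4 [NS]: N:empty,E:wait,S:empty,W:wait | queues: N=0 E=3 S=0 W=1
Step 5 [EW]: N:wait,E:car1-GO,S:wait,W:car3-GO | queues: N=0 E=2 S=0 W=0
Step 6 [EW]: N:wait,E:car2-GO,S:wait,W:empty | queues: N=0 E=1 S=0 W=0
Step 7 [NS]: N:empty,E:wait,S:empty,W:wait | queues: N=0 E=1 S=0 W=0
Step 8 [NS]: N:empty,E:wait,S:empty,W:wait | queues: N=0 E=1 S=0 W=0
Step 9 [NS]: N:empty,E:wait,S:empty,W:wait | queues: N=0 E=1 S=0 W=0
Step 10 [NS]: N:empty,E:wait,S:empty,W:wait | queues: N=0 E=1 S=0 W=0
Step 11 [EW]: N:wait,E:car7-GO,S:wait,W:empty | queues: N=0 E=0 S=0 W=0
Car 7 crosses at step 11

11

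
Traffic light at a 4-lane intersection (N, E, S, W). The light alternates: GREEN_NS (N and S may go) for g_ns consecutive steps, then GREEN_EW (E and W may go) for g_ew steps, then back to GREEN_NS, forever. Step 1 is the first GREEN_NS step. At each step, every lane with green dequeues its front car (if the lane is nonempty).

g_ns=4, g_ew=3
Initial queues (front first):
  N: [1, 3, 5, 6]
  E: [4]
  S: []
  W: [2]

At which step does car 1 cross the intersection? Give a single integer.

Step 1 [NS]: N:car1-GO,E:wait,S:empty,W:wait | queues: N=3 E=1 S=0 W=1
Step 2 [NS]: N:car3-GO,E:wait,S:empty,W:wait | queues: N=2 E=1 S=0 W=1
Step 3 [NS]: N:car5-GO,E:wait,S:empty,W:wait | queues: N=1 E=1 S=0 W=1
Step 4 [NS]: N:car6-GO,E:wait,S:empty,W:wait | queues: N=0 E=1 S=0 W=1
Step 5 [EW]: N:wait,E:car4-GO,S:wait,W:car2-GO | queues: N=0 E=0 S=0 W=0
Car 1 crosses at step 1

1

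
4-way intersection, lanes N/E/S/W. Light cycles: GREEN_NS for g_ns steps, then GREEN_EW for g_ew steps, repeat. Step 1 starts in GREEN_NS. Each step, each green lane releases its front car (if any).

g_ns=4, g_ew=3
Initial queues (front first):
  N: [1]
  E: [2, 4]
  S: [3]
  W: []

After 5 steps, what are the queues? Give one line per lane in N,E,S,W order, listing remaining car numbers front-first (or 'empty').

Step 1 [NS]: N:car1-GO,E:wait,S:car3-GO,W:wait | queues: N=0 E=2 S=0 W=0
Step 2 [NS]: N:empty,E:wait,S:empty,W:wait | queues: N=0 E=2 S=0 W=0
Step 3 [NS]: N:empty,E:wait,S:empty,W:wait | queues: N=0 E=2 S=0 W=0
Step 4 [NS]: N:empty,E:wait,S:empty,W:wait | queues: N=0 E=2 S=0 W=0
Step 5 [EW]: N:wait,E:car2-GO,S:wait,W:empty | queues: N=0 E=1 S=0 W=0

N: empty
E: 4
S: empty
W: empty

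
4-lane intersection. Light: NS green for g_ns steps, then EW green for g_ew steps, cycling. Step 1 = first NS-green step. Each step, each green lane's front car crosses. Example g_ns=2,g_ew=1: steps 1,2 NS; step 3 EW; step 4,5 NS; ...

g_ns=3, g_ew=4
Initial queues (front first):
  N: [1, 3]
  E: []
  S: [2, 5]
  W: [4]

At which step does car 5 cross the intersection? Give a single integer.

Step 1 [NS]: N:car1-GO,E:wait,S:car2-GO,W:wait | queues: N=1 E=0 S=1 W=1
Step 2 [NS]: N:car3-GO,E:wait,S:car5-GO,W:wait | queues: N=0 E=0 S=0 W=1
Step 3 [NS]: N:empty,E:wait,S:empty,W:wait | queues: N=0 E=0 S=0 W=1
Step 4 [EW]: N:wait,E:empty,S:wait,W:car4-GO | queues: N=0 E=0 S=0 W=0
Car 5 crosses at step 2

2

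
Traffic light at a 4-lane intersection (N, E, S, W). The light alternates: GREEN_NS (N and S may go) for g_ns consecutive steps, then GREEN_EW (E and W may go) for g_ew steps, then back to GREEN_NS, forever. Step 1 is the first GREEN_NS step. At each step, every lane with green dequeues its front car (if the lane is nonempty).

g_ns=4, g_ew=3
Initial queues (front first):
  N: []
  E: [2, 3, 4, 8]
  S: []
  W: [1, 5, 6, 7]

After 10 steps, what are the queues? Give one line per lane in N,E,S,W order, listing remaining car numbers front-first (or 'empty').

Step 1 [NS]: N:empty,E:wait,S:empty,W:wait | queues: N=0 E=4 S=0 W=4
Step 2 [NS]: N:empty,E:wait,S:empty,W:wait | queues: N=0 E=4 S=0 W=4
Step 3 [NS]: N:empty,E:wait,S:empty,W:wait | queues: N=0 E=4 S=0 W=4
Step 4 [NS]: N:empty,E:wait,S:empty,W:wait | queues: N=0 E=4 S=0 W=4
Step 5 [EW]: N:wait,E:car2-GO,S:wait,W:car1-GO | queues: N=0 E=3 S=0 W=3
Step 6 [EW]: N:wait,E:car3-GO,S:wait,W:car5-GO | queues: N=0 E=2 S=0 W=2
Step 7 [EW]: N:wait,E:car4-GO,S:wait,W:car6-GO | queues: N=0 E=1 S=0 W=1
Step 8 [NS]: N:empty,E:wait,S:empty,W:wait | queues: N=0 E=1 S=0 W=1
Step 9 [NS]: N:empty,E:wait,S:empty,W:wait | queues: N=0 E=1 S=0 W=1
Step 10 [NS]: N:empty,E:wait,S:empty,W:wait | queues: N=0 E=1 S=0 W=1

N: empty
E: 8
S: empty
W: 7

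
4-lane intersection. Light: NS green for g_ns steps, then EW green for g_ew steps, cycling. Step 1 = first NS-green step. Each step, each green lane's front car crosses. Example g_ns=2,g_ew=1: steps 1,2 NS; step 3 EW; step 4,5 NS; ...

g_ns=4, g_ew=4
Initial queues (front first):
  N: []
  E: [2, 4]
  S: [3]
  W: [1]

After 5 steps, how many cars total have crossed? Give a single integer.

Answer: 3

Derivation:
Step 1 [NS]: N:empty,E:wait,S:car3-GO,W:wait | queues: N=0 E=2 S=0 W=1
Step 2 [NS]: N:empty,E:wait,S:empty,W:wait | queues: N=0 E=2 S=0 W=1
Step 3 [NS]: N:empty,E:wait,S:empty,W:wait | queues: N=0 E=2 S=0 W=1
Step 4 [NS]: N:empty,E:wait,S:empty,W:wait | queues: N=0 E=2 S=0 W=1
Step 5 [EW]: N:wait,E:car2-GO,S:wait,W:car1-GO | queues: N=0 E=1 S=0 W=0
Cars crossed by step 5: 3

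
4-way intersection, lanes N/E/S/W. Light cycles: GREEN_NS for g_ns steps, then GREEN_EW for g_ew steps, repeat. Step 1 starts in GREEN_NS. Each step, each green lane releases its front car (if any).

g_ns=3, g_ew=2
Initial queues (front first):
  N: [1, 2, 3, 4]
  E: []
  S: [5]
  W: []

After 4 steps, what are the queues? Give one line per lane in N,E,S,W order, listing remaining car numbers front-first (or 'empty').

Step 1 [NS]: N:car1-GO,E:wait,S:car5-GO,W:wait | queues: N=3 E=0 S=0 W=0
Step 2 [NS]: N:car2-GO,E:wait,S:empty,W:wait | queues: N=2 E=0 S=0 W=0
Step 3 [NS]: N:car3-GO,E:wait,S:empty,W:wait | queues: N=1 E=0 S=0 W=0
Step 4 [EW]: N:wait,E:empty,S:wait,W:empty | queues: N=1 E=0 S=0 W=0

N: 4
E: empty
S: empty
W: empty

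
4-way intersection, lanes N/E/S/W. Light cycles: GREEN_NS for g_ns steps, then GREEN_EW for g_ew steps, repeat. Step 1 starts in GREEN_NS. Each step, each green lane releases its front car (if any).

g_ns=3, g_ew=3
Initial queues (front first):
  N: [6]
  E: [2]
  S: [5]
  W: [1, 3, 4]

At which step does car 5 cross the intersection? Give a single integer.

Step 1 [NS]: N:car6-GO,E:wait,S:car5-GO,W:wait | queues: N=0 E=1 S=0 W=3
Step 2 [NS]: N:empty,E:wait,S:empty,W:wait | queues: N=0 E=1 S=0 W=3
Step 3 [NS]: N:empty,E:wait,S:empty,W:wait | queues: N=0 E=1 S=0 W=3
Step 4 [EW]: N:wait,E:car2-GO,S:wait,W:car1-GO | queues: N=0 E=0 S=0 W=2
Step 5 [EW]: N:wait,E:empty,S:wait,W:car3-GO | queues: N=0 E=0 S=0 W=1
Step 6 [EW]: N:wait,E:empty,S:wait,W:car4-GO | queues: N=0 E=0 S=0 W=0
Car 5 crosses at step 1

1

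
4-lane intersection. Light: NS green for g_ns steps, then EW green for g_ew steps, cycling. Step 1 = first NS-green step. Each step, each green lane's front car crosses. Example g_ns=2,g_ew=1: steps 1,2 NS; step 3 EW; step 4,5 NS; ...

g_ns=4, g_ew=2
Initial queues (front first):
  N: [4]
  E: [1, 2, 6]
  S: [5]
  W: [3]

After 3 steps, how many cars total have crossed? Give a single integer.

Step 1 [NS]: N:car4-GO,E:wait,S:car5-GO,W:wait | queues: N=0 E=3 S=0 W=1
Step 2 [NS]: N:empty,E:wait,S:empty,W:wait | queues: N=0 E=3 S=0 W=1
Step 3 [NS]: N:empty,E:wait,S:empty,W:wait | queues: N=0 E=3 S=0 W=1
Cars crossed by step 3: 2

Answer: 2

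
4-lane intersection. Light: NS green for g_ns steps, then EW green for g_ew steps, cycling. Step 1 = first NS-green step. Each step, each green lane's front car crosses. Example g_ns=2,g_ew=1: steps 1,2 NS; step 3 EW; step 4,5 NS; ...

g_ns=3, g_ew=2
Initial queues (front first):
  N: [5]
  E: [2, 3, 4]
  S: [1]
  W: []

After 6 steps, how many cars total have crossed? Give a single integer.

Step 1 [NS]: N:car5-GO,E:wait,S:car1-GO,W:wait | queues: N=0 E=3 S=0 W=0
Step 2 [NS]: N:empty,E:wait,S:empty,W:wait | queues: N=0 E=3 S=0 W=0
Step 3 [NS]: N:empty,E:wait,S:empty,W:wait | queues: N=0 E=3 S=0 W=0
Step 4 [EW]: N:wait,E:car2-GO,S:wait,W:empty | queues: N=0 E=2 S=0 W=0
Step 5 [EW]: N:wait,E:car3-GO,S:wait,W:empty | queues: N=0 E=1 S=0 W=0
Step 6 [NS]: N:empty,E:wait,S:empty,W:wait | queues: N=0 E=1 S=0 W=0
Cars crossed by step 6: 4

Answer: 4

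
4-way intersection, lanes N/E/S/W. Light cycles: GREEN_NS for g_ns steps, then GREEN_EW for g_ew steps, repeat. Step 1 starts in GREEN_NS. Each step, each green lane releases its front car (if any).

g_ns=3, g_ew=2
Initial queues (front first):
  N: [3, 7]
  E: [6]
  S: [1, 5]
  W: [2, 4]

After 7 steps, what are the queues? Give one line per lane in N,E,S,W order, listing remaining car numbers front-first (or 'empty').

Step 1 [NS]: N:car3-GO,E:wait,S:car1-GO,W:wait | queues: N=1 E=1 S=1 W=2
Step 2 [NS]: N:car7-GO,E:wait,S:car5-GO,W:wait | queues: N=0 E=1 S=0 W=2
Step 3 [NS]: N:empty,E:wait,S:empty,W:wait | queues: N=0 E=1 S=0 W=2
Step 4 [EW]: N:wait,E:car6-GO,S:wait,W:car2-GO | queues: N=0 E=0 S=0 W=1
Step 5 [EW]: N:wait,E:empty,S:wait,W:car4-GO | queues: N=0 E=0 S=0 W=0

N: empty
E: empty
S: empty
W: empty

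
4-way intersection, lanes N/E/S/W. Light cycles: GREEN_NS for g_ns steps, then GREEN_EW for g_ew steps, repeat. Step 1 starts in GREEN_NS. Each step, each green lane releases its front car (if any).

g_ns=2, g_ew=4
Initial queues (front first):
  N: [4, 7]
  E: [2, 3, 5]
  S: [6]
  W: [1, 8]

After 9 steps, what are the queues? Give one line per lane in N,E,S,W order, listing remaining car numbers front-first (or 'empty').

Step 1 [NS]: N:car4-GO,E:wait,S:car6-GO,W:wait | queues: N=1 E=3 S=0 W=2
Step 2 [NS]: N:car7-GO,E:wait,S:empty,W:wait | queues: N=0 E=3 S=0 W=2
Step 3 [EW]: N:wait,E:car2-GO,S:wait,W:car1-GO | queues: N=0 E=2 S=0 W=1
Step 4 [EW]: N:wait,E:car3-GO,S:wait,W:car8-GO | queues: N=0 E=1 S=0 W=0
Step 5 [EW]: N:wait,E:car5-GO,S:wait,W:empty | queues: N=0 E=0 S=0 W=0

N: empty
E: empty
S: empty
W: empty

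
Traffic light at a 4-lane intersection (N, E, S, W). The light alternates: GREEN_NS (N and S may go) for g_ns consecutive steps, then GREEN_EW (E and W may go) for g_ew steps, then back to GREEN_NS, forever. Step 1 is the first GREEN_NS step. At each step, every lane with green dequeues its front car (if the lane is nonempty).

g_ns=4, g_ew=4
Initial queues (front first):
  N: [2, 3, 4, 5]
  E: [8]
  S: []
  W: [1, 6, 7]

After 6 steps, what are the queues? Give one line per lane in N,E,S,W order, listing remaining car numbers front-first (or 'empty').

Step 1 [NS]: N:car2-GO,E:wait,S:empty,W:wait | queues: N=3 E=1 S=0 W=3
Step 2 [NS]: N:car3-GO,E:wait,S:empty,W:wait | queues: N=2 E=1 S=0 W=3
Step 3 [NS]: N:car4-GO,E:wait,S:empty,W:wait | queues: N=1 E=1 S=0 W=3
Step 4 [NS]: N:car5-GO,E:wait,S:empty,W:wait | queues: N=0 E=1 S=0 W=3
Step 5 [EW]: N:wait,E:car8-GO,S:wait,W:car1-GO | queues: N=0 E=0 S=0 W=2
Step 6 [EW]: N:wait,E:empty,S:wait,W:car6-GO | queues: N=0 E=0 S=0 W=1

N: empty
E: empty
S: empty
W: 7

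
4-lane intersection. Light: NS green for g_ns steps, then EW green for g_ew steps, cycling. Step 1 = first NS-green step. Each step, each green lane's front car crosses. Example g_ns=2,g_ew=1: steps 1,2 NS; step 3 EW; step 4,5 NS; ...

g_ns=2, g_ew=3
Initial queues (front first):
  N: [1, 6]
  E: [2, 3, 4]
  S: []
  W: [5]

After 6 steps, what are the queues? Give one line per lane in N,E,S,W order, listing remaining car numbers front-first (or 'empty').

Step 1 [NS]: N:car1-GO,E:wait,S:empty,W:wait | queues: N=1 E=3 S=0 W=1
Step 2 [NS]: N:car6-GO,E:wait,S:empty,W:wait | queues: N=0 E=3 S=0 W=1
Step 3 [EW]: N:wait,E:car2-GO,S:wait,W:car5-GO | queues: N=0 E=2 S=0 W=0
Step 4 [EW]: N:wait,E:car3-GO,S:wait,W:empty | queues: N=0 E=1 S=0 W=0
Step 5 [EW]: N:wait,E:car4-GO,S:wait,W:empty | queues: N=0 E=0 S=0 W=0

N: empty
E: empty
S: empty
W: empty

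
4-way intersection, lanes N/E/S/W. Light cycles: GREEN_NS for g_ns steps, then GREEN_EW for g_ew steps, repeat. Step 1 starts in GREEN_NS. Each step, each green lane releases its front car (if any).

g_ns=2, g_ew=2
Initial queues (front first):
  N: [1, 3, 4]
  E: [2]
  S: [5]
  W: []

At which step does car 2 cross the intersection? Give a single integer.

Step 1 [NS]: N:car1-GO,E:wait,S:car5-GO,W:wait | queues: N=2 E=1 S=0 W=0
Step 2 [NS]: N:car3-GO,E:wait,S:empty,W:wait | queues: N=1 E=1 S=0 W=0
Step 3 [EW]: N:wait,E:car2-GO,S:wait,W:empty | queues: N=1 E=0 S=0 W=0
Step 4 [EW]: N:wait,E:empty,S:wait,W:empty | queues: N=1 E=0 S=0 W=0
Step 5 [NS]: N:car4-GO,E:wait,S:empty,W:wait | queues: N=0 E=0 S=0 W=0
Car 2 crosses at step 3

3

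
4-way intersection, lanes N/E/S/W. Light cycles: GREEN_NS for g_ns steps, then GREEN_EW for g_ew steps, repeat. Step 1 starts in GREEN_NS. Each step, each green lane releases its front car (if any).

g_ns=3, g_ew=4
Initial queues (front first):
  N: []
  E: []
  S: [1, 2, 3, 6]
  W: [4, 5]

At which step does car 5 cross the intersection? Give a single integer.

Step 1 [NS]: N:empty,E:wait,S:car1-GO,W:wait | queues: N=0 E=0 S=3 W=2
Step 2 [NS]: N:empty,E:wait,S:car2-GO,W:wait | queues: N=0 E=0 S=2 W=2
Step 3 [NS]: N:empty,E:wait,S:car3-GO,W:wait | queues: N=0 E=0 S=1 W=2
Step 4 [EW]: N:wait,E:empty,S:wait,W:car4-GO | queues: N=0 E=0 S=1 W=1
Step 5 [EW]: N:wait,E:empty,S:wait,W:car5-GO | queues: N=0 E=0 S=1 W=0
Step 6 [EW]: N:wait,E:empty,S:wait,W:empty | queues: N=0 E=0 S=1 W=0
Step 7 [EW]: N:wait,E:empty,S:wait,W:empty | queues: N=0 E=0 S=1 W=0
Step 8 [NS]: N:empty,E:wait,S:car6-GO,W:wait | queues: N=0 E=0 S=0 W=0
Car 5 crosses at step 5

5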